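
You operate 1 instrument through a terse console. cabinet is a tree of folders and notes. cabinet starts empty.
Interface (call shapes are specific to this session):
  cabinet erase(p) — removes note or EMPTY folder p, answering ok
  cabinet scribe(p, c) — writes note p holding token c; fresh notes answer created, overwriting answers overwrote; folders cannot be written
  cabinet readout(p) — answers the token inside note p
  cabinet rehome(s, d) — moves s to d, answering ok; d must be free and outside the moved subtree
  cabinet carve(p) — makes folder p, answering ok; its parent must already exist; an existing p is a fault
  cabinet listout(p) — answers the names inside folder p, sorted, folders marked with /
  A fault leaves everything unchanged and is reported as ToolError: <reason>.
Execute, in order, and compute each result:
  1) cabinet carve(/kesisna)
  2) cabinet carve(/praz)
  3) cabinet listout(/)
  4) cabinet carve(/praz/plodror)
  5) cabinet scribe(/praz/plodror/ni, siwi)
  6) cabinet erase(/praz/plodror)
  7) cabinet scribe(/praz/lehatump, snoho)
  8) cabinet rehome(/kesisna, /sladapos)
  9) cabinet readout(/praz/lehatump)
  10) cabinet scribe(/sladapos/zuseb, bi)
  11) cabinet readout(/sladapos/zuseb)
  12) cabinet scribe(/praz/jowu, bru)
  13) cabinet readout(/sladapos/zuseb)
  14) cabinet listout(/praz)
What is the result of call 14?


Answer: [jowu, lehatump, plodror/]

Derivation:
I use cabinet carve using /kesisna, yielding ok.
Then cabinet carve using /praz: ok.
Calling cabinet listout using /, and see [kesisna/, praz/].
Now I run cabinet carve using /praz/plodror: ok.
Then cabinet scribe using /praz/plodror/ni, siwi, → created.
I try cabinet erase using /praz/plodror, yielding ToolError: not empty.
Then cabinet scribe using /praz/lehatump, snoho, — result: created.
I use cabinet rehome using /kesisna, /sladapos: ok.
Next I call cabinet readout using /praz/lehatump, → snoho.
Using cabinet scribe using /sladapos/zuseb, bi, — result: created.
I invoke cabinet readout using /sladapos/zuseb, which returns bi.
I call cabinet scribe using /praz/jowu, bru: created.
Using cabinet readout using /sladapos/zuseb, and get bi.
Calling cabinet listout using /praz, giving [jowu, lehatump, plodror/].


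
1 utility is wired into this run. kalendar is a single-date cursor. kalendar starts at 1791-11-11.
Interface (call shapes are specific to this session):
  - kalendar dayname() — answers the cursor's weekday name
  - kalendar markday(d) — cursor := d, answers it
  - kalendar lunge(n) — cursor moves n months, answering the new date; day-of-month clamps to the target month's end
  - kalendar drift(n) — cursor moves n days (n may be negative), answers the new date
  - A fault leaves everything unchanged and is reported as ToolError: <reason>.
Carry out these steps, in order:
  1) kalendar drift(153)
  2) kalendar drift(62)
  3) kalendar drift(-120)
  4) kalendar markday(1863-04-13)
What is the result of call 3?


Answer: 1792-02-14

Derivation:
>>> kalendar drift n='153'
= 1792-04-12
>>> kalendar drift n='62'
= 1792-06-13
>>> kalendar drift n='-120'
= 1792-02-14
>>> kalendar markday d='1863-04-13'
= 1863-04-13


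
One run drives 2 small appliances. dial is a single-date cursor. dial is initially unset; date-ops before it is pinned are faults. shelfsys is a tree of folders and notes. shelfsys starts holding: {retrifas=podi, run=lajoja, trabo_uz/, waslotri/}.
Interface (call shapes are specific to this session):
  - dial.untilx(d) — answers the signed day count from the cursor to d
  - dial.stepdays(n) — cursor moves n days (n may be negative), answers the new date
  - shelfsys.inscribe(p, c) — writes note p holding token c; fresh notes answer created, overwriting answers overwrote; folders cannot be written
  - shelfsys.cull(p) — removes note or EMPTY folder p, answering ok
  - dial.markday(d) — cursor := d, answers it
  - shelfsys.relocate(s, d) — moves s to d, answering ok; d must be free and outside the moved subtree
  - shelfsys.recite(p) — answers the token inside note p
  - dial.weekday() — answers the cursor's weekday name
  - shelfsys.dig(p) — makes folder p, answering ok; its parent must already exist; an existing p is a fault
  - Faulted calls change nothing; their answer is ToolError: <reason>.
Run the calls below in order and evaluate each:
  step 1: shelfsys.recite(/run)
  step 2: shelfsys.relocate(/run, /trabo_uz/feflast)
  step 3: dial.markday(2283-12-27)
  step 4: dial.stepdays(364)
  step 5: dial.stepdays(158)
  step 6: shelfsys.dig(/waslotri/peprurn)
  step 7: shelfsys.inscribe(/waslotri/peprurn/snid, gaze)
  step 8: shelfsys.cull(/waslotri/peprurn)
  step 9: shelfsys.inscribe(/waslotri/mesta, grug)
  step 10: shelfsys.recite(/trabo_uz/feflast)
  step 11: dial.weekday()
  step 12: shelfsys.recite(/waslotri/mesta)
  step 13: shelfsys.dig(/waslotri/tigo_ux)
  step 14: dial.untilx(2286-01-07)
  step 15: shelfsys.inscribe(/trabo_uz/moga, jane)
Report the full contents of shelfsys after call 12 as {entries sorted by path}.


>>> recite p→/run
= lajoja
>>> relocate s→/run d→/trabo_uz/feflast
= ok
>>> markday d→2283-12-27
= 2283-12-27
>>> stepdays n→364
= 2284-12-25
>>> stepdays n→158
= 2285-06-01
>>> dig p→/waslotri/peprurn
= ok
>>> inscribe p→/waslotri/peprurn/snid c→gaze
= created
>>> cull p→/waslotri/peprurn
= ToolError: not empty
>>> inscribe p→/waslotri/mesta c→grug
= created
>>> recite p→/trabo_uz/feflast
= lajoja
>>> weekday
= Monday
>>> recite p→/waslotri/mesta
= grug
>>> dig p→/waslotri/tigo_ux
= ok
>>> untilx d→2286-01-07
= 220
>>> inscribe p→/trabo_uz/moga c→jane
= created

Answer: {retrifas=podi, trabo_uz/, trabo_uz/feflast=lajoja, waslotri/, waslotri/mesta=grug, waslotri/peprurn/, waslotri/peprurn/snid=gaze}


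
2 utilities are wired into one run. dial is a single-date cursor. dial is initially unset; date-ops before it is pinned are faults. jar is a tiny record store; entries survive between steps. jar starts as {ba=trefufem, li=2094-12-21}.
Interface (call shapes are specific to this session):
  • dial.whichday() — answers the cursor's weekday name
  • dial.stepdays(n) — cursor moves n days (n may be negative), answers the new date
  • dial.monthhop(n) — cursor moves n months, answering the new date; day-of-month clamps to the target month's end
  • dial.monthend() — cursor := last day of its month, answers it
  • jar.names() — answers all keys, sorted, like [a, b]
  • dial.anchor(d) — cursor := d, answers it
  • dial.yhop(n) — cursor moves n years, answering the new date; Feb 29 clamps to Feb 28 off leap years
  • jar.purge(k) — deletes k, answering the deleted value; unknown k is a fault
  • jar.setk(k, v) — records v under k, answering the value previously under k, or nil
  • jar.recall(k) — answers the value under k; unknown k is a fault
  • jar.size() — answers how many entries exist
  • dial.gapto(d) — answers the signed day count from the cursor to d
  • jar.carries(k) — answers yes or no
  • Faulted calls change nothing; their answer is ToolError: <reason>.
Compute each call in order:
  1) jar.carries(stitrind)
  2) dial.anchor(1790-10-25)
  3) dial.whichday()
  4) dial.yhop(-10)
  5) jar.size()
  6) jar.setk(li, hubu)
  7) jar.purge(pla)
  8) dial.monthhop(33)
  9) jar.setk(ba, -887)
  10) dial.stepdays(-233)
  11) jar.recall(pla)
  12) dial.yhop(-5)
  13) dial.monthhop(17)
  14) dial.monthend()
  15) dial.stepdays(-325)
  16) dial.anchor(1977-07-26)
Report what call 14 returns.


~$ jar.carries k='stitrind'
:: no
~$ dial.anchor d='1790-10-25'
:: 1790-10-25
~$ dial.whichday
:: Monday
~$ dial.yhop n='-10'
:: 1780-10-25
~$ jar.size
:: 2
~$ jar.setk k='li' v='hubu'
:: 2094-12-21
~$ jar.purge k='pla'
:: ToolError: no such key pla
~$ dial.monthhop n='33'
:: 1783-07-25
~$ jar.setk k='ba' v='-887'
:: trefufem
~$ dial.stepdays n='-233'
:: 1782-12-04
~$ jar.recall k='pla'
:: ToolError: no such key pla
~$ dial.yhop n='-5'
:: 1777-12-04
~$ dial.monthhop n='17'
:: 1779-05-04
~$ dial.monthend
:: 1779-05-31
~$ dial.stepdays n='-325'
:: 1778-07-10
~$ dial.anchor d='1977-07-26'
:: 1977-07-26

Answer: 1779-05-31


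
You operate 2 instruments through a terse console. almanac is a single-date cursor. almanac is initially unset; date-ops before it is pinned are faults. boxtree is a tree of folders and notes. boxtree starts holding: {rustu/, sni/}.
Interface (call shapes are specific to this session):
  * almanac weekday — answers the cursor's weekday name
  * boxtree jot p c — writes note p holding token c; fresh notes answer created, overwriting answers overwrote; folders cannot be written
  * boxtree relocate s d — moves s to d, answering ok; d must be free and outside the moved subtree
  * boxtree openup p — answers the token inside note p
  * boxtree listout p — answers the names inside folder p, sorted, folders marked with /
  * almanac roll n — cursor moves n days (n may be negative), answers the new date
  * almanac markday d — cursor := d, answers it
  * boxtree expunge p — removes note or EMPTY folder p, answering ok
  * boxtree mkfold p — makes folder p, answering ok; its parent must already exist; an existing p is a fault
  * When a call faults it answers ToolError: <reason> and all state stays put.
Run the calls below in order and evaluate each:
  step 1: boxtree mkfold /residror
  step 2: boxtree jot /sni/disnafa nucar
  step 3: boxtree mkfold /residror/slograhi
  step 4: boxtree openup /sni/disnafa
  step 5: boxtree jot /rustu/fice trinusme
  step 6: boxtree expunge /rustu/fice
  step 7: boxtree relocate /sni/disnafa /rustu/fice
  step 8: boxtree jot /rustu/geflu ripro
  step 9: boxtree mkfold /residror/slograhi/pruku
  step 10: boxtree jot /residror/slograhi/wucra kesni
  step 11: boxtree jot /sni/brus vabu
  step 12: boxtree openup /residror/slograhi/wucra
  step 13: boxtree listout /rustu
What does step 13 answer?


;; 1. boxtree mkfold(p='/residror') : ok
;; 2. boxtree jot(p='/sni/disnafa', c='nucar') : created
;; 3. boxtree mkfold(p='/residror/slograhi') : ok
;; 4. boxtree openup(p='/sni/disnafa') : nucar
;; 5. boxtree jot(p='/rustu/fice', c='trinusme') : created
;; 6. boxtree expunge(p='/rustu/fice') : ok
;; 7. boxtree relocate(s='/sni/disnafa', d='/rustu/fice') : ok
;; 8. boxtree jot(p='/rustu/geflu', c='ripro') : created
;; 9. boxtree mkfold(p='/residror/slograhi/pruku') : ok
;; 10. boxtree jot(p='/residror/slograhi/wucra', c='kesni') : created
;; 11. boxtree jot(p='/sni/brus', c='vabu') : created
;; 12. boxtree openup(p='/residror/slograhi/wucra') : kesni
;; 13. boxtree listout(p='/rustu') : [fice, geflu]

Answer: [fice, geflu]


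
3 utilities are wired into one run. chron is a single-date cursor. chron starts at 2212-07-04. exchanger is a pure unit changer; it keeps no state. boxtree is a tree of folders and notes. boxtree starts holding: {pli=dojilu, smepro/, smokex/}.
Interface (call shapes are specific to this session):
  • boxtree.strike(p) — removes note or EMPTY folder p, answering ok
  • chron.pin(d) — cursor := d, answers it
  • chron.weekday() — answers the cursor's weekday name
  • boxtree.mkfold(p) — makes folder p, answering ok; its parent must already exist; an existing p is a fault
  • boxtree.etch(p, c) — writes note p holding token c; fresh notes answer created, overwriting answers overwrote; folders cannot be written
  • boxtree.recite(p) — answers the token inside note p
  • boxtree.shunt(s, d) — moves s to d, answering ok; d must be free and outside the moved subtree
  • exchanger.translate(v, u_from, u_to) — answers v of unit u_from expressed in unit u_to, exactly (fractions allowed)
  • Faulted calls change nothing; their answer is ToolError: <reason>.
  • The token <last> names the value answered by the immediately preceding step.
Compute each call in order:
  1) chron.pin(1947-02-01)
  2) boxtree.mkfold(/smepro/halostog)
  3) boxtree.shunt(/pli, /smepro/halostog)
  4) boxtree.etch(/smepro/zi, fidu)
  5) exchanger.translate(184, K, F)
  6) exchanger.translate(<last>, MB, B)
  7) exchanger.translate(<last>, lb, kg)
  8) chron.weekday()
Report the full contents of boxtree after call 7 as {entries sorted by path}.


Answer: {pli=dojilu, smepro/, smepro/halostog/, smepro/zi=fidu, smokex/}

Derivation:
$ chron.pin d='1947-02-01'
:: 1947-02-01
$ boxtree.mkfold p='/smepro/halostog'
:: ok
$ boxtree.shunt s='/pli' d='/smepro/halostog'
:: ToolError: exists
$ boxtree.etch p='/smepro/zi' c='fidu'
:: created
$ exchanger.translate v='184' u_from='K' u_to='F'
:: -12847/100
$ exchanger.translate v='<last>' u_from='MB' u_to='B'
:: -128470000
$ exchanger.translate v='<last>' u_from='lb' u_to='kg'
:: -582730117739/10000
$ chron.weekday
:: Saturday


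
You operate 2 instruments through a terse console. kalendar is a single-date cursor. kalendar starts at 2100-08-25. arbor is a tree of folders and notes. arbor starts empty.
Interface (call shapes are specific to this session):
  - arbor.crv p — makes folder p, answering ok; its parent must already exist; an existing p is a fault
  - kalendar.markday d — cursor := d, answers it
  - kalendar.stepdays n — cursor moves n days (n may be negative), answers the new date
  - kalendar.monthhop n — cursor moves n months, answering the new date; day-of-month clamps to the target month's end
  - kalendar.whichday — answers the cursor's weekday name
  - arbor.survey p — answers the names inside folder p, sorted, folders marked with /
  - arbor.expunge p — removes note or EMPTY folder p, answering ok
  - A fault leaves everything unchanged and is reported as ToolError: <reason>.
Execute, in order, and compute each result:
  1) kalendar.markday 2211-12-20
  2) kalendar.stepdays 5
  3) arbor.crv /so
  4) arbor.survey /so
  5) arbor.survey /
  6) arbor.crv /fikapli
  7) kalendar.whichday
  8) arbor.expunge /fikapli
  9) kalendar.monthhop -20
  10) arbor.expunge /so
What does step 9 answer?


;; markday(d='2211-12-20') : 2211-12-20
;; stepdays(n='5') : 2211-12-25
;; crv(p='/so') : ok
;; survey(p='/so') : []
;; survey(p='/') : [so/]
;; crv(p='/fikapli') : ok
;; whichday() : Wednesday
;; expunge(p='/fikapli') : ok
;; monthhop(n='-20') : 2210-04-25
;; expunge(p='/so') : ok

Answer: 2210-04-25


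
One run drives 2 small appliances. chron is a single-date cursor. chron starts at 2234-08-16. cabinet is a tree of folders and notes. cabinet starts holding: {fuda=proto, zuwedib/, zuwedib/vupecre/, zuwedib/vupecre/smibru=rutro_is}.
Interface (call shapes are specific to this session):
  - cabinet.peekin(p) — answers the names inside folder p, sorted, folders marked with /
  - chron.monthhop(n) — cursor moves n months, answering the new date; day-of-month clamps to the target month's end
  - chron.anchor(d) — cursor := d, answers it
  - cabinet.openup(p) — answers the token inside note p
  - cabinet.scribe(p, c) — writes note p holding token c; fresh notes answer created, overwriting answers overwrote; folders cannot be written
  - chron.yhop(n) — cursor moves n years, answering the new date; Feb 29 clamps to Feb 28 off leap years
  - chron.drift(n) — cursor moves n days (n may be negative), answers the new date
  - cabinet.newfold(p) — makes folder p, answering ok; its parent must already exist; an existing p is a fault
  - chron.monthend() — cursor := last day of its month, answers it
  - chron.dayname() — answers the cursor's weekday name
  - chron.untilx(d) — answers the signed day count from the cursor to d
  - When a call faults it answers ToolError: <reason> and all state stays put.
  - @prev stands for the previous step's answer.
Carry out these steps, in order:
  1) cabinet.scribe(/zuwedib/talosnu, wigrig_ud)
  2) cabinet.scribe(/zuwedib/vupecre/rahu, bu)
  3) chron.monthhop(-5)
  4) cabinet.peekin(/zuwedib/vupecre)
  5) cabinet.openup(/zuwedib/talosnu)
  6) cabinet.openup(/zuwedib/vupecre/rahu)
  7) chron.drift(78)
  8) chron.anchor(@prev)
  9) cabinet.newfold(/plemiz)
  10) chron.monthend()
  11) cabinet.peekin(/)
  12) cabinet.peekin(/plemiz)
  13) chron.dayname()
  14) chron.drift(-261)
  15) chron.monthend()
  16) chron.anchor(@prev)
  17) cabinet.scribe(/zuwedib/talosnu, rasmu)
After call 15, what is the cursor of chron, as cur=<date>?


% scribe p='/zuwedib/talosnu' c='wigrig_ud'
:: created
% scribe p='/zuwedib/vupecre/rahu' c='bu'
:: created
% monthhop n='-5'
:: 2234-03-16
% peekin p='/zuwedib/vupecre'
:: [rahu, smibru]
% openup p='/zuwedib/talosnu'
:: wigrig_ud
% openup p='/zuwedib/vupecre/rahu'
:: bu
% drift n='78'
:: 2234-06-02
% anchor d='@prev'
:: 2234-06-02
% newfold p='/plemiz'
:: ok
% monthend
:: 2234-06-30
% peekin p='/'
:: [fuda, plemiz/, zuwedib/]
% peekin p='/plemiz'
:: []
% dayname
:: Monday
% drift n='-261'
:: 2233-10-12
% monthend
:: 2233-10-31
% anchor d='@prev'
:: 2233-10-31
% scribe p='/zuwedib/talosnu' c='rasmu'
:: overwrote

Answer: cur=2233-10-31


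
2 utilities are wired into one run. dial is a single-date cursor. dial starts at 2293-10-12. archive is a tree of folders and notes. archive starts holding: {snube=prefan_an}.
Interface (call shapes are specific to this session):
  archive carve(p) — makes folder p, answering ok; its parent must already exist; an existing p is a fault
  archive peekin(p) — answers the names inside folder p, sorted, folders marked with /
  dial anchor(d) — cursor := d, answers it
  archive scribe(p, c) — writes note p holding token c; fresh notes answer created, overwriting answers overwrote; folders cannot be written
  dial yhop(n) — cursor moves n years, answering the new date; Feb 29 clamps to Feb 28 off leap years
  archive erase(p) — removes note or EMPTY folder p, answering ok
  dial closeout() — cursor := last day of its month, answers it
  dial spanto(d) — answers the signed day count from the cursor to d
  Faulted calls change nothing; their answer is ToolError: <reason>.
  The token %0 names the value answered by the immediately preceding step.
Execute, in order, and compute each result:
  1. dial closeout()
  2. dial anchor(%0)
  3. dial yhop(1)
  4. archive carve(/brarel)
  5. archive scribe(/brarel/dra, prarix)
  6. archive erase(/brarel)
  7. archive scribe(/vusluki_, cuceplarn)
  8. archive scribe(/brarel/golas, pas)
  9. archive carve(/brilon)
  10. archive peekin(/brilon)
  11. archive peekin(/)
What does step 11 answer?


Answer: [brarel/, brilon/, snube, vusluki_]

Derivation:
> dial closeout
= 2293-10-31
> dial anchor d: %0
= 2293-10-31
> dial yhop n: 1
= 2294-10-31
> archive carve p: /brarel
= ok
> archive scribe p: /brarel/dra c: prarix
= created
> archive erase p: /brarel
= ToolError: not empty
> archive scribe p: /vusluki_ c: cuceplarn
= created
> archive scribe p: /brarel/golas c: pas
= created
> archive carve p: /brilon
= ok
> archive peekin p: /brilon
= []
> archive peekin p: /
= [brarel/, brilon/, snube, vusluki_]


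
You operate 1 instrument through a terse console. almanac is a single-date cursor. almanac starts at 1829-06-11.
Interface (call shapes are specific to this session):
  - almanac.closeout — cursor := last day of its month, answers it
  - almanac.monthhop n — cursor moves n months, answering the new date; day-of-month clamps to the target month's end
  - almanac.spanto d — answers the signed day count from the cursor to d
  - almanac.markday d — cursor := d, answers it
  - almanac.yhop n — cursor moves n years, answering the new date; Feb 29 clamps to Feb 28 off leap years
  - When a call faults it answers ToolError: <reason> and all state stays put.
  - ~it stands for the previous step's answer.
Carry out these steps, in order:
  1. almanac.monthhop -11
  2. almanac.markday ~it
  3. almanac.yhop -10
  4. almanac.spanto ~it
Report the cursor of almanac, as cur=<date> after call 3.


Answer: cur=1818-07-11

Derivation:
% almanac.monthhop n→-11
  1828-07-11
% almanac.markday d→~it
  1828-07-11
% almanac.yhop n→-10
  1818-07-11
% almanac.spanto d→~it
  0


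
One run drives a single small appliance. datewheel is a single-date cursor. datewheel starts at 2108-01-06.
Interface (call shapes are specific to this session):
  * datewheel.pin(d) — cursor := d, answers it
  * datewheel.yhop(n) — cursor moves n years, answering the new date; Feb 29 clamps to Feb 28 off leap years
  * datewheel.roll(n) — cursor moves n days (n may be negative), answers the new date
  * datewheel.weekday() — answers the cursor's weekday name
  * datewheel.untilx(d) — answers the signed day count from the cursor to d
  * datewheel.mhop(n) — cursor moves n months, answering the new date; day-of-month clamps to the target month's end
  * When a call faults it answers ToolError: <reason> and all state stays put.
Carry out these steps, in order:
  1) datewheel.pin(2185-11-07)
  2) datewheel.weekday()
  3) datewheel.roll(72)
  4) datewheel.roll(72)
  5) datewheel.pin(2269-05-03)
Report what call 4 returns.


Answer: 2186-03-31

Derivation:
Act: datewheel.pin[d=2185-11-07]
Obs: 2185-11-07
Act: datewheel.weekday[]
Obs: Monday
Act: datewheel.roll[n=72]
Obs: 2186-01-18
Act: datewheel.roll[n=72]
Obs: 2186-03-31
Act: datewheel.pin[d=2269-05-03]
Obs: 2269-05-03


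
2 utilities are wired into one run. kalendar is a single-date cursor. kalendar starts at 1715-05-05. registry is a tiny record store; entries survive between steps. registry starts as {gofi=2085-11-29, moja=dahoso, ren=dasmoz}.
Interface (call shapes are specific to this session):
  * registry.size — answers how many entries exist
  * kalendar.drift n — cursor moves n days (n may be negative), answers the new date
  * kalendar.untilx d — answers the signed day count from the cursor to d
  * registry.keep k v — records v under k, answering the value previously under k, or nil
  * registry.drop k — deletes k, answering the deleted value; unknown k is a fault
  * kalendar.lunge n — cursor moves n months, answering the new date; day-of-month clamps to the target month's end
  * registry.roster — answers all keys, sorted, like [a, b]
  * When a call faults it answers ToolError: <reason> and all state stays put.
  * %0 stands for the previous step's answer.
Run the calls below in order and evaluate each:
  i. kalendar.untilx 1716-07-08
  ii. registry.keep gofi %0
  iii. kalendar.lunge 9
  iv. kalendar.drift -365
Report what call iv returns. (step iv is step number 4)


;; 1. kalendar.untilx(d→1716-07-08) => 430
;; 2. registry.keep(k→gofi, v→%0) => 2085-11-29
;; 3. kalendar.lunge(n→9) => 1716-02-05
;; 4. kalendar.drift(n→-365) => 1715-02-05

Answer: 1715-02-05


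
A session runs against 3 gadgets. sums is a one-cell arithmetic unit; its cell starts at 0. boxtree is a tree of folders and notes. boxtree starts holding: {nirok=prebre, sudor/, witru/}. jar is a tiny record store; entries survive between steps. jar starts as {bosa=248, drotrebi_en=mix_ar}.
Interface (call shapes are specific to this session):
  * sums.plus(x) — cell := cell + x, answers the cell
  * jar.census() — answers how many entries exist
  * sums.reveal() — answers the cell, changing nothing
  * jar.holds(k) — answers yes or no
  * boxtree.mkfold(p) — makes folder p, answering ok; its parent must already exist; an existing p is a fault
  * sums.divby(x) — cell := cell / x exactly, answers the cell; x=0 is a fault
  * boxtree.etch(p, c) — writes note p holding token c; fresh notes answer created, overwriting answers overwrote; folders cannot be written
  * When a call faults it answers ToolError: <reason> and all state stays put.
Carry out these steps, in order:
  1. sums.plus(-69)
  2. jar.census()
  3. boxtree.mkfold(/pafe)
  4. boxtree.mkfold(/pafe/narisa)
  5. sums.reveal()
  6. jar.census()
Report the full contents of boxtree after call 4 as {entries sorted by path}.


Answer: {nirok=prebre, pafe/, pafe/narisa/, sudor/, witru/}

Derivation:
I use sums.plus using x='-69', and get -69.
I run jar.census(), giving 2.
I run boxtree.mkfold using p='/pafe', and see ok.
Calling boxtree.mkfold using p='/pafe/narisa', and get ok.
Now I run sums.reveal, — result: -69.
Invoking jar.census, → 2.


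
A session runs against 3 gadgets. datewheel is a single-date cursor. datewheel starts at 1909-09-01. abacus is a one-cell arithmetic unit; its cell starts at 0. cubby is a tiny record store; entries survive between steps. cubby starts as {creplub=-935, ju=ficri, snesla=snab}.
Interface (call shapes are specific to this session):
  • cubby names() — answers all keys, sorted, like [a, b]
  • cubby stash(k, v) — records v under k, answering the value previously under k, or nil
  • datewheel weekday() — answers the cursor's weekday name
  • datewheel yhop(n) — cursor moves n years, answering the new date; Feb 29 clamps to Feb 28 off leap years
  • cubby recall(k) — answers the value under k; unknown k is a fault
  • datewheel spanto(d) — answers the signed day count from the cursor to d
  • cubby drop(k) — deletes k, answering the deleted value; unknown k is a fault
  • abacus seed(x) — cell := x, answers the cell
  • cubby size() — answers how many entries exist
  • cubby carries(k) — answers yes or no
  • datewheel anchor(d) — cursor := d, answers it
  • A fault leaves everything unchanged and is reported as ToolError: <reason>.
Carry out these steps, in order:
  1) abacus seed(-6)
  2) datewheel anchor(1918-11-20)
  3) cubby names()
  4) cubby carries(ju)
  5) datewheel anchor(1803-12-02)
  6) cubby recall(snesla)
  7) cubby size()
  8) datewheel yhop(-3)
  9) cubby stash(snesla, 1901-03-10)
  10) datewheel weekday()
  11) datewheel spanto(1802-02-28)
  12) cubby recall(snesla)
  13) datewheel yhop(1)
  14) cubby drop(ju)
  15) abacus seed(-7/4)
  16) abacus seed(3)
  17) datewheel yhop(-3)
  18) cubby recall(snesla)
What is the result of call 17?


Answer: 1798-12-02

Derivation:
% abacus seed x→-6
:: -6
% datewheel anchor d→1918-11-20
:: 1918-11-20
% cubby names
:: [creplub, ju, snesla]
% cubby carries k→ju
:: yes
% datewheel anchor d→1803-12-02
:: 1803-12-02
% cubby recall k→snesla
:: snab
% cubby size
:: 3
% datewheel yhop n→-3
:: 1800-12-02
% cubby stash k→snesla v→1901-03-10
:: snab
% datewheel weekday
:: Tuesday
% datewheel spanto d→1802-02-28
:: 453
% cubby recall k→snesla
:: 1901-03-10
% datewheel yhop n→1
:: 1801-12-02
% cubby drop k→ju
:: ficri
% abacus seed x→-7/4
:: -7/4
% abacus seed x→3
:: 3
% datewheel yhop n→-3
:: 1798-12-02
% cubby recall k→snesla
:: 1901-03-10


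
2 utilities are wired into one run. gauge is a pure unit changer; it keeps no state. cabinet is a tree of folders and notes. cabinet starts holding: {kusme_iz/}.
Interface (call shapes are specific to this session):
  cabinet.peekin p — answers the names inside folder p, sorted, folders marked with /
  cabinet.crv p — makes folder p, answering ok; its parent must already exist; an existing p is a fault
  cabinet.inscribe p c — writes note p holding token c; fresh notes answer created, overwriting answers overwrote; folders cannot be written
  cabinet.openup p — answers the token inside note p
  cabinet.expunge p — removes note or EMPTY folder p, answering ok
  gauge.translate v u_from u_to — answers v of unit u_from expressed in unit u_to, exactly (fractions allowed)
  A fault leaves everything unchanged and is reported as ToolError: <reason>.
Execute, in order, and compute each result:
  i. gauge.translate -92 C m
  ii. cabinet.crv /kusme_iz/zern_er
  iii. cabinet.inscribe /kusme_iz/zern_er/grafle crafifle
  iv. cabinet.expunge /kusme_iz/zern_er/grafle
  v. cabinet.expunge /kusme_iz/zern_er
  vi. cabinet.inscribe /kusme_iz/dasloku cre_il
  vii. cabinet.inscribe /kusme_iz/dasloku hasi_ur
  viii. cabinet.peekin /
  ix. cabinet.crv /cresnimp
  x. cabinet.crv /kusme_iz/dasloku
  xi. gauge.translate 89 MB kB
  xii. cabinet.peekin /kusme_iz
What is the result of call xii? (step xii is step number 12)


Answer: [dasloku]

Derivation:
I invoke gauge.translate using -92, C, m, and get ToolError: incompatible units.
I call cabinet.crv using /kusme_iz/zern_er, → ok.
I invoke cabinet.inscribe using /kusme_iz/zern_er/grafle, crafifle, → created.
Next I call cabinet.expunge using /kusme_iz/zern_er/grafle, and observe ok.
I use cabinet.expunge using /kusme_iz/zern_er, and observe ok.
Now I run cabinet.inscribe using /kusme_iz/dasloku, cre_il, — result: created.
I use cabinet.inscribe using /kusme_iz/dasloku, hasi_ur, → overwrote.
I use cabinet.peekin using /, and observe [kusme_iz/].
Invoking cabinet.crv using /cresnimp, giving ok.
Next I call cabinet.crv using /kusme_iz/dasloku, — result: ToolError: exists.
Then gauge.translate using 89, MB, kB, which returns 89000.
Using cabinet.peekin using /kusme_iz, and observe [dasloku].


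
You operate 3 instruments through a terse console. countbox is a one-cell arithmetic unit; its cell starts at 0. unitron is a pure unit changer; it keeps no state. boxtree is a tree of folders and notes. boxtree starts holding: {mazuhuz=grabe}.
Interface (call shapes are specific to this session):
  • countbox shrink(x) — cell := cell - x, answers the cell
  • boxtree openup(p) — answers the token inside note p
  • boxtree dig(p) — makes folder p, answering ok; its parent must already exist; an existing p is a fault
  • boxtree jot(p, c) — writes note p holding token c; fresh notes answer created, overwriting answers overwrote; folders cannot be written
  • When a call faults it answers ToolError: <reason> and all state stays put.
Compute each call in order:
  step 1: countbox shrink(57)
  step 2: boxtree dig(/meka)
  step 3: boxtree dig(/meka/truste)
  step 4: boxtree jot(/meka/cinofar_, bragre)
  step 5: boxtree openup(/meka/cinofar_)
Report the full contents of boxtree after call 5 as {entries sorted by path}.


I try countbox shrink on 57, and observe -57.
I run boxtree dig on /meka, → ok.
I invoke boxtree dig on /meka/truste, and observe ok.
Calling boxtree jot on /meka/cinofar_, bragre, yielding created.
Calling boxtree openup on /meka/cinofar_, giving bragre.

Answer: {mazuhuz=grabe, meka/, meka/cinofar_=bragre, meka/truste/}


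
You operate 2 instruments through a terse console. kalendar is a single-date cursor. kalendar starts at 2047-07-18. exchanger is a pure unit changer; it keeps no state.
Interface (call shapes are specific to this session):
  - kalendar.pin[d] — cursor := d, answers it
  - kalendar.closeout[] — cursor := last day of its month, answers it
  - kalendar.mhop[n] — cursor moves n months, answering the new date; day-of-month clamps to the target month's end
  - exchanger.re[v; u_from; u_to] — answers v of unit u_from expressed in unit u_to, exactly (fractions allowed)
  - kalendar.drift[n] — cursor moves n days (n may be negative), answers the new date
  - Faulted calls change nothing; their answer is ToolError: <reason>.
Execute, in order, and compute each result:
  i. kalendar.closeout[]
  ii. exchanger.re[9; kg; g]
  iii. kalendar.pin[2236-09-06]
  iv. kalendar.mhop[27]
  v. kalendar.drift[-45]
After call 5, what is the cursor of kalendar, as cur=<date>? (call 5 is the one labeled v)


# kalendar.closeout() => 2047-07-31
# exchanger.re(v: 9, u_from: kg, u_to: g) => 9000
# kalendar.pin(d: 2236-09-06) => 2236-09-06
# kalendar.mhop(n: 27) => 2238-12-06
# kalendar.drift(n: -45) => 2238-10-22

Answer: cur=2238-10-22


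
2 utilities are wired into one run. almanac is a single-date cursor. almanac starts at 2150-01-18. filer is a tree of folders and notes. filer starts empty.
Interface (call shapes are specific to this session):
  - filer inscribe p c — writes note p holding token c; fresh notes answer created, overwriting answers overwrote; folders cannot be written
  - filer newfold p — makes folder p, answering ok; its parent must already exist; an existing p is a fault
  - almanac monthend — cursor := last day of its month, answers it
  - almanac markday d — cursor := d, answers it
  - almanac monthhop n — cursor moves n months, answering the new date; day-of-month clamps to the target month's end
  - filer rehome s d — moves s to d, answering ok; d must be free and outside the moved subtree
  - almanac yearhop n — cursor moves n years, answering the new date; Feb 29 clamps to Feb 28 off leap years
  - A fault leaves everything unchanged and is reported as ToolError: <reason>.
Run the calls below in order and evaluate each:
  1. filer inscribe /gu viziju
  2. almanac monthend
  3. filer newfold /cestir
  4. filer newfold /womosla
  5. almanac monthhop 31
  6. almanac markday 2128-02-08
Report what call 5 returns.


Answer: 2152-08-31

Derivation:
Step: filer inscribe[p→/gu; c→viziju]
Result: created
Step: almanac monthend[]
Result: 2150-01-31
Step: filer newfold[p→/cestir]
Result: ok
Step: filer newfold[p→/womosla]
Result: ok
Step: almanac monthhop[n→31]
Result: 2152-08-31
Step: almanac markday[d→2128-02-08]
Result: 2128-02-08


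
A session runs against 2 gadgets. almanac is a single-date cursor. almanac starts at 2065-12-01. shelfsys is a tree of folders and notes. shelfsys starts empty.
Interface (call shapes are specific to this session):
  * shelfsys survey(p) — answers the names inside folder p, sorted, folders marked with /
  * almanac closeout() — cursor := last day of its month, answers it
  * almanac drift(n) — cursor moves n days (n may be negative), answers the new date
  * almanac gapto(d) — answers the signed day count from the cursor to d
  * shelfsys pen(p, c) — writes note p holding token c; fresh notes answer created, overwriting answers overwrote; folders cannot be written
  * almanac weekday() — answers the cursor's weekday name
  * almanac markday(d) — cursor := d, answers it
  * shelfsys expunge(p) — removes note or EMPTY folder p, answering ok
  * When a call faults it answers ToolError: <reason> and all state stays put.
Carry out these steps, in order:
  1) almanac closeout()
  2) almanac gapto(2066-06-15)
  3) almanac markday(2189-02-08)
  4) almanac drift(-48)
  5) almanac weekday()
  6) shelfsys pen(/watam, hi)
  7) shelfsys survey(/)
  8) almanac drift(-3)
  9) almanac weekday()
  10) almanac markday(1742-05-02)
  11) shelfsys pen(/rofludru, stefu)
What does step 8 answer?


Answer: 2188-12-19

Derivation:
[in] almanac closeout
[out] 2065-12-31
[in] almanac gapto d→2066-06-15
[out] 166
[in] almanac markday d→2189-02-08
[out] 2189-02-08
[in] almanac drift n→-48
[out] 2188-12-22
[in] almanac weekday
[out] Monday
[in] shelfsys pen p→/watam c→hi
[out] created
[in] shelfsys survey p→/
[out] [watam]
[in] almanac drift n→-3
[out] 2188-12-19
[in] almanac weekday
[out] Friday
[in] almanac markday d→1742-05-02
[out] 1742-05-02
[in] shelfsys pen p→/rofludru c→stefu
[out] created


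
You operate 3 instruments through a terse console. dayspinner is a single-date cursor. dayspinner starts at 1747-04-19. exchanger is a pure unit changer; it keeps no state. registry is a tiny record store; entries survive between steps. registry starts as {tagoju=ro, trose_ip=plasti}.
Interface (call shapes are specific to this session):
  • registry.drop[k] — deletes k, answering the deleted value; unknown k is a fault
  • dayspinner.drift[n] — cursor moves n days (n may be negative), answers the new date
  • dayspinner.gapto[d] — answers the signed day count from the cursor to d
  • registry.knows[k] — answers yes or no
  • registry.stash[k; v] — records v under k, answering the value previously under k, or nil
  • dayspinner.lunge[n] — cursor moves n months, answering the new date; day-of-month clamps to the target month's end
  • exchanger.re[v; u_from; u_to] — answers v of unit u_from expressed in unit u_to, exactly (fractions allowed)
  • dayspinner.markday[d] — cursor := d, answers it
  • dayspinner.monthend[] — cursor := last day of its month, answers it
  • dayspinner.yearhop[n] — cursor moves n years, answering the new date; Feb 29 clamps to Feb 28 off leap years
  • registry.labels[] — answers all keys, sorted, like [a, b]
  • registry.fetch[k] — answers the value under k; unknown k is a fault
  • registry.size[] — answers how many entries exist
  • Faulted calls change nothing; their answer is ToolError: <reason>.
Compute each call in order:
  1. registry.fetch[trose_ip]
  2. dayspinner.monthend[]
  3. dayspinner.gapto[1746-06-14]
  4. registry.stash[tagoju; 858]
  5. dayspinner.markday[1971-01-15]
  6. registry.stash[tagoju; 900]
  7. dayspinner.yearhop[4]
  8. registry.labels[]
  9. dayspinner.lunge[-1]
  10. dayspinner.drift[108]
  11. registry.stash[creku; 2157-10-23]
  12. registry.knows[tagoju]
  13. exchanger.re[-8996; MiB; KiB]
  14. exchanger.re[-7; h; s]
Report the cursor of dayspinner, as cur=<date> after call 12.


CALL registry.fetch[k→trose_ip]
RET  plasti
CALL dayspinner.monthend[]
RET  1747-04-30
CALL dayspinner.gapto[d→1746-06-14]
RET  -320
CALL registry.stash[k→tagoju; v→858]
RET  ro
CALL dayspinner.markday[d→1971-01-15]
RET  1971-01-15
CALL registry.stash[k→tagoju; v→900]
RET  858
CALL dayspinner.yearhop[n→4]
RET  1975-01-15
CALL registry.labels[]
RET  [tagoju, trose_ip]
CALL dayspinner.lunge[n→-1]
RET  1974-12-15
CALL dayspinner.drift[n→108]
RET  1975-04-02
CALL registry.stash[k→creku; v→2157-10-23]
RET  nil
CALL registry.knows[k→tagoju]
RET  yes
CALL exchanger.re[v→-8996; u_from→MiB; u_to→KiB]
RET  -9211904
CALL exchanger.re[v→-7; u_from→h; u_to→s]
RET  -25200

Answer: cur=1975-04-02


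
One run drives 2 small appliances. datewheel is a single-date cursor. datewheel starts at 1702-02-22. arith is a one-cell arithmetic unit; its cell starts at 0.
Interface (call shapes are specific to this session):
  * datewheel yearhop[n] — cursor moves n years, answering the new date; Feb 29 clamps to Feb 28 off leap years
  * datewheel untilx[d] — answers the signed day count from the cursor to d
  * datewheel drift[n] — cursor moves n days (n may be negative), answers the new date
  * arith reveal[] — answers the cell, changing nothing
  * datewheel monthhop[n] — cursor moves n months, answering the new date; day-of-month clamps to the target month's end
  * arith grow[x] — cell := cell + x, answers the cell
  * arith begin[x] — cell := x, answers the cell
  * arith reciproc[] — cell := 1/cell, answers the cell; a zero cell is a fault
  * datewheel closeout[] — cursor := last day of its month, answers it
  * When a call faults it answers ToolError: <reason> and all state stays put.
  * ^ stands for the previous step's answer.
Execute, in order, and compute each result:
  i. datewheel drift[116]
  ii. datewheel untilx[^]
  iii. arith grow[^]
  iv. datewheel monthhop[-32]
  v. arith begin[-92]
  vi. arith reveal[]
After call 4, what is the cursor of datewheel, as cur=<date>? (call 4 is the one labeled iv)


Answer: cur=1699-10-18

Derivation:
-> datewheel drift(n='116')
<- 1702-06-18
-> datewheel untilx(d='^')
<- 0
-> arith grow(x='^')
<- 0
-> datewheel monthhop(n='-32')
<- 1699-10-18
-> arith begin(x='-92')
<- -92
-> arith reveal()
<- -92


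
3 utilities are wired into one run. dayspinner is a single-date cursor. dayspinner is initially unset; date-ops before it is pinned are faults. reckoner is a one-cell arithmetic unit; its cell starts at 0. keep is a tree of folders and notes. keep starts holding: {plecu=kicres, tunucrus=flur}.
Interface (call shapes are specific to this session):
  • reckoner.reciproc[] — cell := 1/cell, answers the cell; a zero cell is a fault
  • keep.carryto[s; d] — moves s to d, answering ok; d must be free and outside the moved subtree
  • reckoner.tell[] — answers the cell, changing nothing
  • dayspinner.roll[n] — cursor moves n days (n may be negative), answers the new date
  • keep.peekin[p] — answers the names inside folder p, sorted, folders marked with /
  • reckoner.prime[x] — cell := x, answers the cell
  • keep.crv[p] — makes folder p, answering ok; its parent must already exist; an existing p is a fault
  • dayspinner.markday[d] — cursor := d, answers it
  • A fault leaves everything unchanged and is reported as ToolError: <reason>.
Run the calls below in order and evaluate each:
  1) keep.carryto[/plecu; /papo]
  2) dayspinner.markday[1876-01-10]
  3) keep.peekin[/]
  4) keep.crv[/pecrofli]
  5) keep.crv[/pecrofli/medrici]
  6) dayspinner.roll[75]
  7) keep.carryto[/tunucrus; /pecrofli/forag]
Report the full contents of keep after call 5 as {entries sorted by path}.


Answer: {papo=kicres, pecrofli/, pecrofli/medrici/, tunucrus=flur}

Derivation:
# 1. keep.carryto(s='/plecu', d='/papo') => ok
# 2. dayspinner.markday(d='1876-01-10') => 1876-01-10
# 3. keep.peekin(p='/') => [papo, tunucrus]
# 4. keep.crv(p='/pecrofli') => ok
# 5. keep.crv(p='/pecrofli/medrici') => ok
# 6. dayspinner.roll(n='75') => 1876-03-25
# 7. keep.carryto(s='/tunucrus', d='/pecrofli/forag') => ok
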